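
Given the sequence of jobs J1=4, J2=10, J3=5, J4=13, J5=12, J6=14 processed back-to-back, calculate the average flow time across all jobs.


Completion times:
  J1: completes at 4
  J2: completes at 14
  J3: completes at 19
  J4: completes at 32
  J5: completes at 44
  J6: completes at 58
Sum = 171
Average = 171/6
= 28.50


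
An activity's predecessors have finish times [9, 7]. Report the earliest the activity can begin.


ES = max of all predecessor completion times
Predecessors: [9, 7]
ES = max(9, 7)
= 9


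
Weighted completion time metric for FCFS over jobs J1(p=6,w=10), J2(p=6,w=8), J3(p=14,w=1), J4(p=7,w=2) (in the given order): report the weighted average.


Completion times:
  J1: C=6, w×C=10×6=60
  J2: C=12, w×C=8×12=96
  J3: C=26, w×C=1×26=26
  J4: C=33, w×C=2×33=66
Sum w×C = 248
Sum w = 21
Weighted avg = 248/21
= 11.81


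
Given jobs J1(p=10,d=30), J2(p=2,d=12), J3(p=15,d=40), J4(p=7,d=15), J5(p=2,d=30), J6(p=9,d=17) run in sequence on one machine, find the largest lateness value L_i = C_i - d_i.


Lateness per job (L = C - d):
  J1: C=10, d=30, L=-20
  J2: C=12, d=12, L=0
  J3: C=27, d=40, L=-13
  J4: C=34, d=15, L=19
  J5: C=36, d=30, L=6
  J6: C=45, d=17, L=28
Lmax = max(-20, 0, -13, 19, 6, 28)
= 28


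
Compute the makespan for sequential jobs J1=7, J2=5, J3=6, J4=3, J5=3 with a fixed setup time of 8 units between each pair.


Makespan = Σ processing + (n-1) × setup
= (7 + 5 + 6 + 3 + 3) + (5-1)×8
= 24 + 32
= 56 time units


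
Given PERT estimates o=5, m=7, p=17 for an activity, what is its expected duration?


te = (o + 4m + p) / 6
= (5 + 4×7 + 17) / 6
= (5 + 28 + 17) / 6
= 50 / 6
= 8.33


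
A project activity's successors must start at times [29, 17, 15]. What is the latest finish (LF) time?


LF = min of all successor start times
Successors start at: [29, 17, 15]
LF = min(29, 17, 15)
= 15


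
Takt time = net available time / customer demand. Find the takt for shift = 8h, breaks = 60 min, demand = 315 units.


Available = 8×60 - 60 = 420 min
Takt time = 420 / 315
= 1.33 min/unit


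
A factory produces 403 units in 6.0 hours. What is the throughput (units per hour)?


Throughput = units / time
= 403 / 6.0
= 67.2 units/hour


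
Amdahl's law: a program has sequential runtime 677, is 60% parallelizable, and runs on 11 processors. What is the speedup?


Amdahl's law: T_p = T × ((1-p) + p/N)
= 677 × ((1-0.6) + 0.6/11)
= 677 × (0.40 + 0.0545)
= 677 × 0.4545
= 307.73
Speedup = 677/307.73
= 2.20×


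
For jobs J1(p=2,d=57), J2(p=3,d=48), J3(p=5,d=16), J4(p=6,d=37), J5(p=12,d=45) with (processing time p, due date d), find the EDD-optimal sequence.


EDD: sort by earliest due date
  J3: d=16, p=5
  J4: d=37, p=6
  J5: d=45, p=12
  J2: d=48, p=3
  J1: d=57, p=2
Order: J3 → J4 → J5 → J2 → J1


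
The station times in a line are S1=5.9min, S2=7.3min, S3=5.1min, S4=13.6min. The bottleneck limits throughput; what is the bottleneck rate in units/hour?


Bottleneck = longest station time
Station times: [5.9, 7.3, 5.1, 13.6]
Max = 13.6 min
Rate = 60 / 13.6
= 4.41 units/hour (bottleneck: 13.6min)


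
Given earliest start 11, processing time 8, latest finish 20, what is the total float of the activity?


EF = ES + duration = 11 + 8 = 19
LS = LF - duration = 20 - 8 = 12
Total Float = LF - EF = 20 - 19
(or LS - ES = 12 - 11)
= 1


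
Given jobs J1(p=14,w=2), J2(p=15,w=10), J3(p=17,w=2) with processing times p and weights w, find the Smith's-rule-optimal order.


WSPT (Smith's rule): sort by p/w ascending
  J2: p/w = 15/10 = 1.500
  J1: p/w = 14/2 = 7.000
  J3: p/w = 17/2 = 8.500
Order: J2 → J1 → J3


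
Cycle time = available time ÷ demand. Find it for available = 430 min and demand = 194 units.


Cycle time = available time / demand
= 430 / 194
= 2.22 min/unit


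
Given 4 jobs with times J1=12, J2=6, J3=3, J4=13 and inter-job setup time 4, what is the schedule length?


Makespan = Σ processing + (n-1) × setup
= (12 + 6 + 3 + 13) + (4-1)×4
= 34 + 12
= 46 time units


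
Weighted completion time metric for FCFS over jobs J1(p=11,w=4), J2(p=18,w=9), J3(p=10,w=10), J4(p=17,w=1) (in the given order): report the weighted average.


Completion times:
  J1: C=11, w×C=4×11=44
  J2: C=29, w×C=9×29=261
  J3: C=39, w×C=10×39=390
  J4: C=56, w×C=1×56=56
Sum w×C = 751
Sum w = 24
Weighted avg = 751/24
= 31.29


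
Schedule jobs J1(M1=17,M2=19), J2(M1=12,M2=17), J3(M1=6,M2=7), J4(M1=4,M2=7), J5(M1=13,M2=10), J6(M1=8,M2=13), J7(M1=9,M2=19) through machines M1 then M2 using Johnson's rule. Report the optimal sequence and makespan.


Johnson's rule:
Group 1 (M1≤M2, sort by M1): ['J4', 'J3', 'J6', 'J7', 'J2', 'J1']
Group 2 (M1>M2, sort desc M2): ['J5']
Sequence: J4 → J3 → J6 → J7 → J2 → J1 → J5
Makespan calculation:
  J4: M1 done=4, M2 done=11
  J3: M1 done=10, M2 done=18
  J6: M1 done=18, M2 done=31
  J7: M1 done=27, M2 done=50
  J2: M1 done=39, M2 done=67
  J1: M1 done=56, M2 done=86
  J5: M1 done=69, M2 done=96
= Sequence: J4 → J3 → J6 → J7 → J2 → J1 → J5, Makespan: 96


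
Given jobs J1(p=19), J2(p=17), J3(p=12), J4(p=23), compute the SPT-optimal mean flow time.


SPT order: J3 → J2 → J1 → J4
Completion times:
  J3: C=12
  J2: C=29
  J1: C=48
  J4: C=71
Sum = 160, n = 4
Mean flow = 160/4
= 40.00


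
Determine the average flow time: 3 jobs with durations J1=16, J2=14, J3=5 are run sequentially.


Completion times:
  J1: completes at 16
  J2: completes at 30
  J3: completes at 35
Sum = 81
Average = 81/3
= 27.00


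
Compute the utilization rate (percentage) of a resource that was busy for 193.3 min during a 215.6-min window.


Utilization = busy / total × 100
= 193.3 / 215.6 × 100
= 89.7%


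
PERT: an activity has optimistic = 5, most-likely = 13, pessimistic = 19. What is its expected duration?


te = (o + 4m + p) / 6
= (5 + 4×13 + 19) / 6
= (5 + 52 + 19) / 6
= 76 / 6
= 12.67


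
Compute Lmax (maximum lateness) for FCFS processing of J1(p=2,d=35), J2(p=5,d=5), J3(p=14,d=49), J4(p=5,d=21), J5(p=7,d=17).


Lateness per job (L = C - d):
  J1: C=2, d=35, L=-33
  J2: C=7, d=5, L=2
  J3: C=21, d=49, L=-28
  J4: C=26, d=21, L=5
  J5: C=33, d=17, L=16
Lmax = max(-33, 2, -28, 5, 16)
= 16


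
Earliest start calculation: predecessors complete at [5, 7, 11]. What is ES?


ES = max of all predecessor completion times
Predecessors: [5, 7, 11]
ES = max(5, 7, 11)
= 11


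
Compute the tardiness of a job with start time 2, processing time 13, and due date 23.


Completion = start + processing = 2 + 13 = 15
Tardiness = max(0, C - d) = max(0, 15 - 23)
= max(0, -8)
= 0


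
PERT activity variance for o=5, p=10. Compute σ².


σ² = ((p - o) / 6)² = (p - o)² / 36
= (10 - 5)² / 36
= 5² / 36
= 25 / 36
= 0.6944


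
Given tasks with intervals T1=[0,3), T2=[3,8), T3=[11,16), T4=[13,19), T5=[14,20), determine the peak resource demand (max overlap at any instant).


Check each time point for overlaps:
  t=14: 3 tasks active (T3, T4, T5)
Max concurrent = 3


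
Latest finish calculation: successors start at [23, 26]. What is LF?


LF = min of all successor start times
Successors start at: [23, 26]
LF = min(23, 26)
= 23


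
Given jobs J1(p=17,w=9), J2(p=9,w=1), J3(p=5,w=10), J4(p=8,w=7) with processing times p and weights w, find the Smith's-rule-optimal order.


WSPT (Smith's rule): sort by p/w ascending
  J3: p/w = 5/10 = 0.500
  J4: p/w = 8/7 = 1.143
  J1: p/w = 17/9 = 1.889
  J2: p/w = 9/1 = 9.000
Order: J3 → J4 → J1 → J2


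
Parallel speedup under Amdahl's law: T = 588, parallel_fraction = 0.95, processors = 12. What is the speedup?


Amdahl's law: T_p = T × ((1-p) + p/N)
= 588 × ((1-0.95) + 0.95/12)
= 588 × (0.05 + 0.0792)
= 588 × 0.1292
= 75.95
Speedup = 588/75.95
= 7.74×


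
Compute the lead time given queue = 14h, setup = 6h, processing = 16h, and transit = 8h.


Lead time = queue + setup + processing + transit
= 14 + 6 + 16 + 8
= 44 hours


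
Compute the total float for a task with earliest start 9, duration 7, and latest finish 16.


EF = ES + duration = 9 + 7 = 16
LS = LF - duration = 16 - 7 = 9
Total Float = LF - EF = 16 - 16
(or LS - ES = 9 - 9)
= 0


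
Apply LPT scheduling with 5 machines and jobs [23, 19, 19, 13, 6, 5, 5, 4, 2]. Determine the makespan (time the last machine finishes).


Jobs (LPT sorted): [23, 19, 19, 13, 6, 5, 5, 4, 2]
Machines: 5
  J=23 → Machine 1 (load: 0+23=23)
  J=19 → Machine 2 (load: 0+19=19)
  J=19 → Machine 3 (load: 0+19=19)
  J=13 → Machine 4 (load: 0+13=13)
  J=6 → Machine 5 (load: 0+6=6)
  J=5 → Machine 5 (load: 6+5=11)
  J=5 → Machine 5 (load: 11+5=16)
  J=4 → Machine 4 (load: 13+4=17)
  J=2 → Machine 5 (load: 16+2=18)
Machine loads: [23, 19, 19, 17, 18]
Makespan = max = 23 time units


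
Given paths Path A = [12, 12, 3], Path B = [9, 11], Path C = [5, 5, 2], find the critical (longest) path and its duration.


Path A: 12 + 12 + 3 = 27
Path B: 9 + 11 = 20
Path C: 5 + 5 + 2 = 12
Critical path = longest = max(27, 20, 12)
= 27 (Path A)


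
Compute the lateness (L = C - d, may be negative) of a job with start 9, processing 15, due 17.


Completion = 9 + 15 = 24
Lateness = C - d = 24 - 17
= 7


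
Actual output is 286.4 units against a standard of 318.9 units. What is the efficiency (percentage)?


Efficiency = (actual / standard) × 100
= (286.4 / 318.9) × 100
= 89.8%


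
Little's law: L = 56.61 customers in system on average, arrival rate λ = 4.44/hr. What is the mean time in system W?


Little's law: L = λW → W = L / λ
= 56.61 / 4.44
= 12.75 hours


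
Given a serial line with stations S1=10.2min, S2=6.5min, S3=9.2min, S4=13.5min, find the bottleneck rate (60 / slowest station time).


Bottleneck = longest station time
Station times: [10.2, 6.5, 9.2, 13.5]
Max = 13.5 min
Rate = 60 / 13.5
= 4.44 units/hour (bottleneck: 13.5min)


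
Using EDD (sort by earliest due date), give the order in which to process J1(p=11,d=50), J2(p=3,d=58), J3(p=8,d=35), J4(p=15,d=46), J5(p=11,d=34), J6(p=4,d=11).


EDD: sort by earliest due date
  J6: d=11, p=4
  J5: d=34, p=11
  J3: d=35, p=8
  J4: d=46, p=15
  J1: d=50, p=11
  J2: d=58, p=3
Order: J6 → J5 → J3 → J4 → J1 → J2


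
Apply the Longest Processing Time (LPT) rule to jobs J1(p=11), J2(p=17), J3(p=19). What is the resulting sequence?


LPT: sort by longest processing time first
  J3: p=19
  J2: p=17
  J1: p=11
Order: J3 → J2 → J1


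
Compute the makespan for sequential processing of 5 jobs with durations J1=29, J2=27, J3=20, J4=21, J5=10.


Sequential makespan: sum all processing times
= 29 + 27 + 20 + 21 + 10
= 107 time units


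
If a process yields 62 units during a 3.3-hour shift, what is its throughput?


Throughput = units / time
= 62 / 3.3
= 18.8 units/hour


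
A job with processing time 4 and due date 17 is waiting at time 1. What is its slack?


Slack = due - current_time - processing
= 17 - 1 - 4
= 12


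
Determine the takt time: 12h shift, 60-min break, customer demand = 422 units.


Available = 12×60 - 60 = 660 min
Takt time = 660 / 422
= 1.56 min/unit


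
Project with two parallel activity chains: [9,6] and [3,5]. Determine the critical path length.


Path A: 9 + 6 = 15
Path B: 3 + 5 = 8
Critical path = longest = max(15, 8)
= 15 (Path A)


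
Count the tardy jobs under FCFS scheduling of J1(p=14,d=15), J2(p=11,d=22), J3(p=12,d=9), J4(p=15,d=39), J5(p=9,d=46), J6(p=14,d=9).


Completion vs due date:
  J1: C=14, d=15 → on time
  J2: C=25, d=22 → TARDY
  J3: C=37, d=9 → TARDY
  J4: C=52, d=39 → TARDY
  J5: C=61, d=46 → TARDY
  J6: C=75, d=9 → TARDY
Tardy jobs: J2, J3, J4, J5, J6
Count = 5


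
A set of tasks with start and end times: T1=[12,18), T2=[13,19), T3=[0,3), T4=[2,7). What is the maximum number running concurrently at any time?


Check each time point for overlaps:
  t=2: 2 tasks active (T3, T4)
Max concurrent = 2


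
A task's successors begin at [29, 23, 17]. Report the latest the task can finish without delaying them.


LF = min of all successor start times
Successors start at: [29, 23, 17]
LF = min(29, 23, 17)
= 17


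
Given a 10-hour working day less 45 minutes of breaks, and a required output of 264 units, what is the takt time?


Available = 10×60 - 45 = 555 min
Takt time = 555 / 264
= 2.10 min/unit


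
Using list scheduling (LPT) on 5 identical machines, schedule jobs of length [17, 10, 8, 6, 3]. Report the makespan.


Jobs (LPT sorted): [17, 10, 8, 6, 3]
Machines: 5
  J=17 → Machine 1 (load: 0+17=17)
  J=10 → Machine 2 (load: 0+10=10)
  J=8 → Machine 3 (load: 0+8=8)
  J=6 → Machine 4 (load: 0+6=6)
  J=3 → Machine 5 (load: 0+3=3)
Machine loads: [17, 10, 8, 6, 3]
Makespan = max = 17 time units


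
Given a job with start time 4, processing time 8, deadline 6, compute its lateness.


Completion = 4 + 8 = 12
Lateness = C - d = 12 - 6
= 6


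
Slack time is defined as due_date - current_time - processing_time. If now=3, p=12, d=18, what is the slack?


Slack = due - current_time - processing
= 18 - 3 - 12
= 3


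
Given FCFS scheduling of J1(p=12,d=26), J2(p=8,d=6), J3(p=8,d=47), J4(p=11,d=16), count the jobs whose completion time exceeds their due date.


Completion vs due date:
  J1: C=12, d=26 → on time
  J2: C=20, d=6 → TARDY
  J3: C=28, d=47 → on time
  J4: C=39, d=16 → TARDY
Tardy jobs: J2, J4
Count = 2


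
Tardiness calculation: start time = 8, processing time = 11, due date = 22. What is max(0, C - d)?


Completion = start + processing = 8 + 11 = 19
Tardiness = max(0, C - d) = max(0, 19 - 22)
= max(0, -3)
= 0


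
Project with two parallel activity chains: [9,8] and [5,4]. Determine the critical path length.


Path A: 9 + 8 = 17
Path B: 5 + 4 = 9
Critical path = longest = max(17, 9)
= 17 (Path A)


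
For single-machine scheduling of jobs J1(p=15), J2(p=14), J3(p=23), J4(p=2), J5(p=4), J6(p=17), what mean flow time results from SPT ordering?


SPT order: J4 → J5 → J2 → J1 → J6 → J3
Completion times:
  J4: C=2
  J5: C=6
  J2: C=20
  J1: C=35
  J6: C=52
  J3: C=75
Sum = 190, n = 6
Mean flow = 190/6
= 31.67


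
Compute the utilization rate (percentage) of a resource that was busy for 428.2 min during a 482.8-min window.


Utilization = busy / total × 100
= 428.2 / 482.8 × 100
= 88.7%


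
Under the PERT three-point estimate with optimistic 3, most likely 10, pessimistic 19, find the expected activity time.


te = (o + 4m + p) / 6
= (3 + 4×10 + 19) / 6
= (3 + 40 + 19) / 6
= 62 / 6
= 10.33


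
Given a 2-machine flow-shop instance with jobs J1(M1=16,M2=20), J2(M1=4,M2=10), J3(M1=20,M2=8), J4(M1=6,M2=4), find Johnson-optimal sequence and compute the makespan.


Johnson's rule:
Group 1 (M1≤M2, sort by M1): ['J2', 'J1']
Group 2 (M1>M2, sort desc M2): ['J3', 'J4']
Sequence: J2 → J1 → J3 → J4
Makespan calculation:
  J2: M1 done=4, M2 done=14
  J1: M1 done=20, M2 done=40
  J3: M1 done=40, M2 done=48
  J4: M1 done=46, M2 done=52
= Sequence: J2 → J1 → J3 → J4, Makespan: 52


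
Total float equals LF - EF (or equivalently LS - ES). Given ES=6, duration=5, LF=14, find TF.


EF = ES + duration = 6 + 5 = 11
LS = LF - duration = 14 - 5 = 9
Total Float = LF - EF = 14 - 11
(or LS - ES = 9 - 6)
= 3


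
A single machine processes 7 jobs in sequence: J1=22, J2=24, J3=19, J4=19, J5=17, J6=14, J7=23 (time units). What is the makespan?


Sequential makespan: sum all processing times
= 22 + 24 + 19 + 19 + 17 + 14 + 23
= 138 time units


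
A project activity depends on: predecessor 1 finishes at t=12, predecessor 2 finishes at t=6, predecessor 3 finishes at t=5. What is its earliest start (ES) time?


ES = max of all predecessor completion times
Predecessors: [12, 6, 5]
ES = max(12, 6, 5)
= 12


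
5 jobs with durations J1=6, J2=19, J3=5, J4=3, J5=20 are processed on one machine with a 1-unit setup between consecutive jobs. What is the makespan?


Makespan = Σ processing + (n-1) × setup
= (6 + 19 + 5 + 3 + 20) + (5-1)×1
= 53 + 4
= 57 time units


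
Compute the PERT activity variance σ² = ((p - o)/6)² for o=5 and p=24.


σ² = ((p - o) / 6)² = (p - o)² / 36
= (24 - 5)² / 36
= 19² / 36
= 361 / 36
= 10.0278


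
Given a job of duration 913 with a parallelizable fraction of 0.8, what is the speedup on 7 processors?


Amdahl's law: T_p = T × ((1-p) + p/N)
= 913 × ((1-0.8) + 0.8/7)
= 913 × (0.20 + 0.1143)
= 913 × 0.3143
= 286.94
Speedup = 913/286.94
= 3.18×


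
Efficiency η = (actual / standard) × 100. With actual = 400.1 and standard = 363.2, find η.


Efficiency = (actual / standard) × 100
= (400.1 / 363.2) × 100
= 110.2%


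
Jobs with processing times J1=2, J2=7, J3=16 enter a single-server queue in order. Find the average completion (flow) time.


Completion times:
  J1: completes at 2
  J2: completes at 9
  J3: completes at 25
Sum = 36
Average = 36/3
= 12.00


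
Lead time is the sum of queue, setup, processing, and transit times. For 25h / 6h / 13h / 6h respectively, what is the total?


Lead time = queue + setup + processing + transit
= 25 + 6 + 13 + 6
= 50 hours


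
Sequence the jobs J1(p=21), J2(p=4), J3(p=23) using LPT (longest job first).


LPT: sort by longest processing time first
  J3: p=23
  J1: p=21
  J2: p=4
Order: J3 → J1 → J2


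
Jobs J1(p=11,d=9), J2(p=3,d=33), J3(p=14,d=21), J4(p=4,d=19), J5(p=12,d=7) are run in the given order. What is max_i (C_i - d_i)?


Lateness per job (L = C - d):
  J1: C=11, d=9, L=2
  J2: C=14, d=33, L=-19
  J3: C=28, d=21, L=7
  J4: C=32, d=19, L=13
  J5: C=44, d=7, L=37
Lmax = max(2, -19, 7, 13, 37)
= 37


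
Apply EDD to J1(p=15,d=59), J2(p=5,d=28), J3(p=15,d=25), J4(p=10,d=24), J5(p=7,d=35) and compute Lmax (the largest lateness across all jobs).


EDD order: J4 → J3 → J2 → J5 → J1
Completion and lateness:
  J4: C=10, d=24, L=10-24=-14
  J3: C=25, d=25, L=25-25=0
  J2: C=30, d=28, L=30-28=2
  J5: C=37, d=35, L=37-35=2
  J1: C=52, d=59, L=52-59=-7
Lmax = max(-14, 0, 2, 2, -7)
= 2


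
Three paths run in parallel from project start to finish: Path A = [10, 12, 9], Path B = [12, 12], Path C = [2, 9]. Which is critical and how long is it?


Path A: 10 + 12 + 9 = 31
Path B: 12 + 12 = 24
Path C: 2 + 9 = 11
Critical path = longest = max(31, 24, 11)
= 31 (Path A)


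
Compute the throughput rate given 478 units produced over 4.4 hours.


Throughput = units / time
= 478 / 4.4
= 108.6 units/hour


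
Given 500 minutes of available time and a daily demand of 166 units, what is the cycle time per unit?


Cycle time = available time / demand
= 500 / 166
= 3.01 min/unit


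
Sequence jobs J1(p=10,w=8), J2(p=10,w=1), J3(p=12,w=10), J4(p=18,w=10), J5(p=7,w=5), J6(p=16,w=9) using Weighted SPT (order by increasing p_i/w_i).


WSPT (Smith's rule): sort by p/w ascending
  J3: p/w = 12/10 = 1.200
  J1: p/w = 10/8 = 1.250
  J5: p/w = 7/5 = 1.400
  J6: p/w = 16/9 = 1.778
  J4: p/w = 18/10 = 1.800
  J2: p/w = 10/1 = 10.000
Order: J3 → J1 → J5 → J6 → J4 → J2


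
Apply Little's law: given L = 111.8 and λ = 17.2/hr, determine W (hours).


Little's law: L = λW → W = L / λ
= 111.8 / 17.2
= 6.50 hours


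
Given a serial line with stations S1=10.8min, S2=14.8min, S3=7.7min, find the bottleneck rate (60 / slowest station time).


Bottleneck = longest station time
Station times: [10.8, 14.8, 7.7]
Max = 14.8 min
Rate = 60 / 14.8
= 4.05 units/hour (bottleneck: 14.8min)


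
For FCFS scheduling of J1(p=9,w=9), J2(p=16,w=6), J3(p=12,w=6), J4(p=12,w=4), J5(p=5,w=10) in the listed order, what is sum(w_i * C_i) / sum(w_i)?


Completion times:
  J1: C=9, w×C=9×9=81
  J2: C=25, w×C=6×25=150
  J3: C=37, w×C=6×37=222
  J4: C=49, w×C=4×49=196
  J5: C=54, w×C=10×54=540
Sum w×C = 1189
Sum w = 35
Weighted avg = 1189/35
= 33.97


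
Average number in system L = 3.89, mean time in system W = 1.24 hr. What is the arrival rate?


Little's law: L = λW → λ = L / W
= 3.89 / 1.24
= 3.14 per hour


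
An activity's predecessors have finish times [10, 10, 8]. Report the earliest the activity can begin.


ES = max of all predecessor completion times
Predecessors: [10, 10, 8]
ES = max(10, 10, 8)
= 10


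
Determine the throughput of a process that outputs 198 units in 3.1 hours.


Throughput = units / time
= 198 / 3.1
= 63.9 units/hour


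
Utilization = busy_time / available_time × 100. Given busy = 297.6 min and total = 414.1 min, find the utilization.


Utilization = busy / total × 100
= 297.6 / 414.1 × 100
= 71.9%


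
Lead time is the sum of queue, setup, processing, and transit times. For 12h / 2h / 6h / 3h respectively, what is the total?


Lead time = queue + setup + processing + transit
= 12 + 2 + 6 + 3
= 23 hours


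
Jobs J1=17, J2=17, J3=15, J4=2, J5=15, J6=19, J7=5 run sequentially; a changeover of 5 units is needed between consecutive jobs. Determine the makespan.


Makespan = Σ processing + (n-1) × setup
= (17 + 17 + 15 + 2 + 15 + 19 + 5) + (7-1)×5
= 90 + 30
= 120 time units


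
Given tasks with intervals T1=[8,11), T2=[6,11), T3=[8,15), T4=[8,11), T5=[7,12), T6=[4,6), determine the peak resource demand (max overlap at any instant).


Check each time point for overlaps:
  t=8: 5 tasks active (T1, T2, T3, T4, T5)
Max concurrent = 5


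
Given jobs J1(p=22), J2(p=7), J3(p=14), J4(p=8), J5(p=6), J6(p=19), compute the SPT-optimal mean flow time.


SPT order: J5 → J2 → J4 → J3 → J6 → J1
Completion times:
  J5: C=6
  J2: C=13
  J4: C=21
  J3: C=35
  J6: C=54
  J1: C=76
Sum = 205, n = 6
Mean flow = 205/6
= 34.17


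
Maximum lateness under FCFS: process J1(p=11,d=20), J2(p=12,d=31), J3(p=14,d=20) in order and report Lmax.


Lateness per job (L = C - d):
  J1: C=11, d=20, L=-9
  J2: C=23, d=31, L=-8
  J3: C=37, d=20, L=17
Lmax = max(-9, -8, 17)
= 17


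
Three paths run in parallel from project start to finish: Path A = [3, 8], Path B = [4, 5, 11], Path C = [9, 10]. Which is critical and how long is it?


Path A: 3 + 8 = 11
Path B: 4 + 5 + 11 = 20
Path C: 9 + 10 = 19
Critical path = longest = max(11, 20, 19)
= 20 (Path B)


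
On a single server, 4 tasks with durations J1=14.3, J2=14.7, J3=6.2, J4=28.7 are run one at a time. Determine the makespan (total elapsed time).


Sequential makespan: sum all processing times
= 14.3 + 14.7 + 6.2 + 28.7
= 63.9 time units


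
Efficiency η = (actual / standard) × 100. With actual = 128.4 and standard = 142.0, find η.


Efficiency = (actual / standard) × 100
= (128.4 / 142.0) × 100
= 90.4%


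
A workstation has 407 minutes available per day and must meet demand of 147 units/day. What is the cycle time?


Cycle time = available time / demand
= 407 / 147
= 2.77 min/unit


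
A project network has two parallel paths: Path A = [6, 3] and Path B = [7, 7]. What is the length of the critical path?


Path A: 6 + 3 = 9
Path B: 7 + 7 = 14
Critical path = longest = max(9, 14)
= 14 (Path B)


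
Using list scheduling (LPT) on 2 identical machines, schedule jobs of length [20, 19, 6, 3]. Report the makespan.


Jobs (LPT sorted): [20, 19, 6, 3]
Machines: 2
  J=20 → Machine 1 (load: 0+20=20)
  J=19 → Machine 2 (load: 0+19=19)
  J=6 → Machine 2 (load: 19+6=25)
  J=3 → Machine 1 (load: 20+3=23)
Machine loads: [23, 25]
Makespan = max = 25 time units


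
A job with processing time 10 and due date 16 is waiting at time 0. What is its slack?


Slack = due - current_time - processing
= 16 - 0 - 10
= 6


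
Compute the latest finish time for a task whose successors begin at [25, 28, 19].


LF = min of all successor start times
Successors start at: [25, 28, 19]
LF = min(25, 28, 19)
= 19


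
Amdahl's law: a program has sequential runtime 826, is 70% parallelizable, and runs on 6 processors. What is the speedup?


Amdahl's law: T_p = T × ((1-p) + p/N)
= 826 × ((1-0.7) + 0.7/6)
= 826 × (0.30 + 0.1167)
= 826 × 0.4167
= 344.17
Speedup = 826/344.17
= 2.40×


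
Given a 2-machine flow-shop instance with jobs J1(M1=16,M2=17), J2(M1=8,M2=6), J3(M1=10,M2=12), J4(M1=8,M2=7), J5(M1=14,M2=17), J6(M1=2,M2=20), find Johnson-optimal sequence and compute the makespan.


Johnson's rule:
Group 1 (M1≤M2, sort by M1): ['J6', 'J3', 'J5', 'J1']
Group 2 (M1>M2, sort desc M2): ['J4', 'J2']
Sequence: J6 → J3 → J5 → J1 → J4 → J2
Makespan calculation:
  J6: M1 done=2, M2 done=22
  J3: M1 done=12, M2 done=34
  J5: M1 done=26, M2 done=51
  J1: M1 done=42, M2 done=68
  J4: M1 done=50, M2 done=75
  J2: M1 done=58, M2 done=81
= Sequence: J6 → J3 → J5 → J1 → J4 → J2, Makespan: 81


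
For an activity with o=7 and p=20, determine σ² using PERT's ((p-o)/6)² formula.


σ² = ((p - o) / 6)² = (p - o)² / 36
= (20 - 7)² / 36
= 13² / 36
= 169 / 36
= 4.6944


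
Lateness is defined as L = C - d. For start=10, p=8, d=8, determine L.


Completion = 10 + 8 = 18
Lateness = C - d = 18 - 8
= 10


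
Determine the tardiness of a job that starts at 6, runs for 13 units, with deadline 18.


Completion = start + processing = 6 + 13 = 19
Tardiness = max(0, C - d) = max(0, 19 - 18)
= max(0, 1)
= 1


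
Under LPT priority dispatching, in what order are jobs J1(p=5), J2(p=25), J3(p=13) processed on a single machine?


LPT: sort by longest processing time first
  J2: p=25
  J3: p=13
  J1: p=5
Order: J2 → J3 → J1


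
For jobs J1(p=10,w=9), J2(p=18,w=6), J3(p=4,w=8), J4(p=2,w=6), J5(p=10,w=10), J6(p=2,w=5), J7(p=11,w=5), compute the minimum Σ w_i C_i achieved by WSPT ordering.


WSPT order (by p/w): J4 → J6 → J3 → J5 → J1 → J7 → J2
  J4: C=2, w·C=6×2=12
  J6: C=4, w·C=5×4=20
  J3: C=8, w·C=8×8=64
  J5: C=18, w·C=10×18=180
  J1: C=28, w·C=9×28=252
  J7: C=39, w·C=5×39=195
  J2: C=57, w·C=6×57=342
Σ w·C = 1065
= 1065


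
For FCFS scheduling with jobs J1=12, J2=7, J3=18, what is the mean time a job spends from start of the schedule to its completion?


Completion times:
  J1: completes at 12
  J2: completes at 19
  J3: completes at 37
Sum = 68
Average = 68/3
= 22.67


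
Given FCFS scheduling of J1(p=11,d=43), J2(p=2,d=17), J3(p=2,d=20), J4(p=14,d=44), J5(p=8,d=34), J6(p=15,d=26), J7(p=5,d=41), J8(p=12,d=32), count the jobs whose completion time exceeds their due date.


Completion vs due date:
  J1: C=11, d=43 → on time
  J2: C=13, d=17 → on time
  J3: C=15, d=20 → on time
  J4: C=29, d=44 → on time
  J5: C=37, d=34 → TARDY
  J6: C=52, d=26 → TARDY
  J7: C=57, d=41 → TARDY
  J8: C=69, d=32 → TARDY
Tardy jobs: J5, J6, J7, J8
Count = 4


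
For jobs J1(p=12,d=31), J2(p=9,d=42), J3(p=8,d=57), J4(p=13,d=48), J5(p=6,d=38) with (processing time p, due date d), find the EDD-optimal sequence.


EDD: sort by earliest due date
  J1: d=31, p=12
  J5: d=38, p=6
  J2: d=42, p=9
  J4: d=48, p=13
  J3: d=57, p=8
Order: J1 → J5 → J2 → J4 → J3


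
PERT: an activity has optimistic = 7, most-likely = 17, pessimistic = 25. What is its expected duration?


te = (o + 4m + p) / 6
= (7 + 4×17 + 25) / 6
= (7 + 68 + 25) / 6
= 100 / 6
= 16.67


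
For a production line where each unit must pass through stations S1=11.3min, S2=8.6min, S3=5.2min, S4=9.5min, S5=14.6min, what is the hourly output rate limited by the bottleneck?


Bottleneck = longest station time
Station times: [11.3, 8.6, 5.2, 9.5, 14.6]
Max = 14.6 min
Rate = 60 / 14.6
= 4.11 units/hour (bottleneck: 14.6min)


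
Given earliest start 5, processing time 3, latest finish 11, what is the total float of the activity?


EF = ES + duration = 5 + 3 = 8
LS = LF - duration = 11 - 3 = 8
Total Float = LF - EF = 11 - 8
(or LS - ES = 8 - 5)
= 3


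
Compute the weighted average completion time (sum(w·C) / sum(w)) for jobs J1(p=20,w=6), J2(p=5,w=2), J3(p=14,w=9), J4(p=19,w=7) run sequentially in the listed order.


Completion times:
  J1: C=20, w×C=6×20=120
  J2: C=25, w×C=2×25=50
  J3: C=39, w×C=9×39=351
  J4: C=58, w×C=7×58=406
Sum w×C = 927
Sum w = 24
Weighted avg = 927/24
= 38.62


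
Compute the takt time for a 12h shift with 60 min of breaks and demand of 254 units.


Available = 12×60 - 60 = 660 min
Takt time = 660 / 254
= 2.60 min/unit


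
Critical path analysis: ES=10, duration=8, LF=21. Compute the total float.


EF = ES + duration = 10 + 8 = 18
LS = LF - duration = 21 - 8 = 13
Total Float = LF - EF = 21 - 18
(or LS - ES = 13 - 10)
= 3


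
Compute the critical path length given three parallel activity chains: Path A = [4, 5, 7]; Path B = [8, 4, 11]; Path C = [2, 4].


Path A: 4 + 5 + 7 = 16
Path B: 8 + 4 + 11 = 23
Path C: 2 + 4 = 6
Critical path = longest = max(16, 23, 6)
= 23 (Path B)


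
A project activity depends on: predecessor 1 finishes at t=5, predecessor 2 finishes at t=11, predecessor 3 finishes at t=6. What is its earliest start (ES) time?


ES = max of all predecessor completion times
Predecessors: [5, 11, 6]
ES = max(5, 11, 6)
= 11


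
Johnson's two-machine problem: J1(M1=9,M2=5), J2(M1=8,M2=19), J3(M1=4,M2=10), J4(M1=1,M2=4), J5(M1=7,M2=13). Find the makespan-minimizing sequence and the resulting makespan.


Johnson's rule:
Group 1 (M1≤M2, sort by M1): ['J4', 'J3', 'J5', 'J2']
Group 2 (M1>M2, sort desc M2): ['J1']
Sequence: J4 → J3 → J5 → J2 → J1
Makespan calculation:
  J4: M1 done=1, M2 done=5
  J3: M1 done=5, M2 done=15
  J5: M1 done=12, M2 done=28
  J2: M1 done=20, M2 done=47
  J1: M1 done=29, M2 done=52
= Sequence: J4 → J3 → J5 → J2 → J1, Makespan: 52


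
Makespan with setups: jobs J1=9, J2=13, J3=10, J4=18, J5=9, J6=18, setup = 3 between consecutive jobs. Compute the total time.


Makespan = Σ processing + (n-1) × setup
= (9 + 13 + 10 + 18 + 9 + 18) + (6-1)×3
= 77 + 15
= 92 time units


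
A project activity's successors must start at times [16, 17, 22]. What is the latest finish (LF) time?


LF = min of all successor start times
Successors start at: [16, 17, 22]
LF = min(16, 17, 22)
= 16


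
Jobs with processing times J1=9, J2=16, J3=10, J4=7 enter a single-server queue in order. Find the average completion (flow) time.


Completion times:
  J1: completes at 9
  J2: completes at 25
  J3: completes at 35
  J4: completes at 42
Sum = 111
Average = 111/4
= 27.75


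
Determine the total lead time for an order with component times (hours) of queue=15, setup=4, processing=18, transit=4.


Lead time = queue + setup + processing + transit
= 15 + 4 + 18 + 4
= 41 hours


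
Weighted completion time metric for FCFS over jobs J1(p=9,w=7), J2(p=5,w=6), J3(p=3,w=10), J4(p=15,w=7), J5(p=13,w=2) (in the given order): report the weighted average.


Completion times:
  J1: C=9, w×C=7×9=63
  J2: C=14, w×C=6×14=84
  J3: C=17, w×C=10×17=170
  J4: C=32, w×C=7×32=224
  J5: C=45, w×C=2×45=90
Sum w×C = 631
Sum w = 32
Weighted avg = 631/32
= 19.72


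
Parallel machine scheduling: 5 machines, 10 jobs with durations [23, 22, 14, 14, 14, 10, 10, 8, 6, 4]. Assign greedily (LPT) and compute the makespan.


Jobs (LPT sorted): [23, 22, 14, 14, 14, 10, 10, 8, 6, 4]
Machines: 5
  J=23 → Machine 1 (load: 0+23=23)
  J=22 → Machine 2 (load: 0+22=22)
  J=14 → Machine 3 (load: 0+14=14)
  J=14 → Machine 4 (load: 0+14=14)
  J=14 → Machine 5 (load: 0+14=14)
  J=10 → Machine 3 (load: 14+10=24)
  J=10 → Machine 4 (load: 14+10=24)
  J=8 → Machine 5 (load: 14+8=22)
  J=6 → Machine 2 (load: 22+6=28)
  J=4 → Machine 5 (load: 22+4=26)
Machine loads: [23, 28, 24, 24, 26]
Makespan = max = 28 time units


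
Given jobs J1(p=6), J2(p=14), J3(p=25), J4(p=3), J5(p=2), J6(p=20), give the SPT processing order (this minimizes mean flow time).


SPT: sort by shortest processing time
  J5: p=2
  J4: p=3
  J1: p=6
  J2: p=14
  J6: p=20
  J3: p=25
Order: J5 → J4 → J1 → J2 → J6 → J3


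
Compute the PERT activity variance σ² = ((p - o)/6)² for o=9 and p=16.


σ² = ((p - o) / 6)² = (p - o)² / 36
= (16 - 9)² / 36
= 7² / 36
= 49 / 36
= 1.3611


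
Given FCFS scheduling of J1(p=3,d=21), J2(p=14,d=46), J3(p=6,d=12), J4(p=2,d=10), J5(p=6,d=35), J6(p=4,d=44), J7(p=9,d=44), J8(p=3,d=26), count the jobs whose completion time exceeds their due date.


Completion vs due date:
  J1: C=3, d=21 → on time
  J2: C=17, d=46 → on time
  J3: C=23, d=12 → TARDY
  J4: C=25, d=10 → TARDY
  J5: C=31, d=35 → on time
  J6: C=35, d=44 → on time
  J7: C=44, d=44 → on time
  J8: C=47, d=26 → TARDY
Tardy jobs: J3, J4, J8
Count = 3


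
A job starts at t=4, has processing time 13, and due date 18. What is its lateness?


Completion = 4 + 13 = 17
Lateness = C - d = 17 - 18
= -1


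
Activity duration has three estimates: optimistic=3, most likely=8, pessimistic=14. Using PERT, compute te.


te = (o + 4m + p) / 6
= (3 + 4×8 + 14) / 6
= (3 + 32 + 14) / 6
= 49 / 6
= 8.17


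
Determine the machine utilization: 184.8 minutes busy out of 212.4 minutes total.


Utilization = busy / total × 100
= 184.8 / 212.4 × 100
= 87.0%


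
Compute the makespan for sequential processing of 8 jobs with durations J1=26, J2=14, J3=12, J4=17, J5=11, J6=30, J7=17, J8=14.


Sequential makespan: sum all processing times
= 26 + 14 + 12 + 17 + 11 + 30 + 17 + 14
= 141 time units


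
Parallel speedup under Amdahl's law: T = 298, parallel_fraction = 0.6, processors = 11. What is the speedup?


Amdahl's law: T_p = T × ((1-p) + p/N)
= 298 × ((1-0.6) + 0.6/11)
= 298 × (0.40 + 0.0545)
= 298 × 0.4545
= 135.45
Speedup = 298/135.45
= 2.20×


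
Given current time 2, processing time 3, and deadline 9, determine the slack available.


Slack = due - current_time - processing
= 9 - 2 - 3
= 4


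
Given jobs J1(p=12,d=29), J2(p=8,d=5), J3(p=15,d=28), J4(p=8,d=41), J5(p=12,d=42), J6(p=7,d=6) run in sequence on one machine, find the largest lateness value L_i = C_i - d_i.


Lateness per job (L = C - d):
  J1: C=12, d=29, L=-17
  J2: C=20, d=5, L=15
  J3: C=35, d=28, L=7
  J4: C=43, d=41, L=2
  J5: C=55, d=42, L=13
  J6: C=62, d=6, L=56
Lmax = max(-17, 15, 7, 2, 13, 56)
= 56


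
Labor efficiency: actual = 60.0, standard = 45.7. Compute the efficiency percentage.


Efficiency = (actual / standard) × 100
= (60.0 / 45.7) × 100
= 131.3%


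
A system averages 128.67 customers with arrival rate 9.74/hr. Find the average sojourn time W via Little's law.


Little's law: L = λW → W = L / λ
= 128.67 / 9.74
= 13.21 hours


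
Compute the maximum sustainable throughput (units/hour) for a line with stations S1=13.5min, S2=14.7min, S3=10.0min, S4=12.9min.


Bottleneck = longest station time
Station times: [13.5, 14.7, 10.0, 12.9]
Max = 14.7 min
Rate = 60 / 14.7
= 4.08 units/hour (bottleneck: 14.7min)


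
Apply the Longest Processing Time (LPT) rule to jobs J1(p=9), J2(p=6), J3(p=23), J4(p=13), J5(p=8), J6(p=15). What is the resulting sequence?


LPT: sort by longest processing time first
  J3: p=23
  J6: p=15
  J4: p=13
  J1: p=9
  J5: p=8
  J2: p=6
Order: J3 → J6 → J4 → J1 → J5 → J2


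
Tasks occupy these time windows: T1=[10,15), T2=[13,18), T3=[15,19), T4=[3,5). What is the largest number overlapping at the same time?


Check each time point for overlaps:
  t=13: 2 tasks active (T1, T2)
Max concurrent = 2


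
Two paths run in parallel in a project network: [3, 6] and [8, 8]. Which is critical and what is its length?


Path A: 3 + 6 = 9
Path B: 8 + 8 = 16
Critical path = longest = max(9, 16)
= 16 (Path B)


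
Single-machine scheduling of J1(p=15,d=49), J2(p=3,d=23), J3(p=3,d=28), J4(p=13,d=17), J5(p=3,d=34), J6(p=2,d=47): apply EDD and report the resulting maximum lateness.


EDD order: J4 → J2 → J3 → J5 → J6 → J1
Completion and lateness:
  J4: C=13, d=17, L=13-17=-4
  J2: C=16, d=23, L=16-23=-7
  J3: C=19, d=28, L=19-28=-9
  J5: C=22, d=34, L=22-34=-12
  J6: C=24, d=47, L=24-47=-23
  J1: C=39, d=49, L=39-49=-10
Lmax = max(-4, -7, -9, -12, -23, -10)
= -4


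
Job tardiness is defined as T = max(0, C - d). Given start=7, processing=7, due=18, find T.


Completion = start + processing = 7 + 7 = 14
Tardiness = max(0, C - d) = max(0, 14 - 18)
= max(0, -4)
= 0


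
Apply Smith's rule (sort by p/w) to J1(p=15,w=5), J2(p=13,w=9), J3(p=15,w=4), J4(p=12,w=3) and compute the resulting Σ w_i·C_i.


WSPT order (by p/w): J2 → J1 → J3 → J4
  J2: C=13, w·C=9×13=117
  J1: C=28, w·C=5×28=140
  J3: C=43, w·C=4×43=172
  J4: C=55, w·C=3×55=165
Σ w·C = 594
= 594


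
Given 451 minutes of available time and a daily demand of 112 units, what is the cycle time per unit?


Cycle time = available time / demand
= 451 / 112
= 4.03 min/unit


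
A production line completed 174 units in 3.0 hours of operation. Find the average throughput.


Throughput = units / time
= 174 / 3.0
= 58.0 units/hour


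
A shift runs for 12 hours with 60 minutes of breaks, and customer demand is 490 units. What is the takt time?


Available = 12×60 - 60 = 660 min
Takt time = 660 / 490
= 1.35 min/unit


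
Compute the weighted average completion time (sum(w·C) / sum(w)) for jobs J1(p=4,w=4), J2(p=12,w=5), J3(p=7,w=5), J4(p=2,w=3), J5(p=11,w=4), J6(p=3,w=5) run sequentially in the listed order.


Completion times:
  J1: C=4, w×C=4×4=16
  J2: C=16, w×C=5×16=80
  J3: C=23, w×C=5×23=115
  J4: C=25, w×C=3×25=75
  J5: C=36, w×C=4×36=144
  J6: C=39, w×C=5×39=195
Sum w×C = 625
Sum w = 26
Weighted avg = 625/26
= 24.04


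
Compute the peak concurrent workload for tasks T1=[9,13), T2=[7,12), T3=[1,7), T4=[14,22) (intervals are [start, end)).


Check each time point for overlaps:
  t=9: 2 tasks active (T1, T2)
Max concurrent = 2


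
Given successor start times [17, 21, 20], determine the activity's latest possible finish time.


LF = min of all successor start times
Successors start at: [17, 21, 20]
LF = min(17, 21, 20)
= 17


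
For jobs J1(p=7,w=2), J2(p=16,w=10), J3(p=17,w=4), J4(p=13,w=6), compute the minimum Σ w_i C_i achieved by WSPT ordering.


WSPT order (by p/w): J2 → J4 → J1 → J3
  J2: C=16, w·C=10×16=160
  J4: C=29, w·C=6×29=174
  J1: C=36, w·C=2×36=72
  J3: C=53, w·C=4×53=212
Σ w·C = 618
= 618


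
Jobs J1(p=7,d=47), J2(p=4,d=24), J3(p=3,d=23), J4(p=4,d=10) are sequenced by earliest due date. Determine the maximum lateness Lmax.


EDD order: J4 → J3 → J2 → J1
Completion and lateness:
  J4: C=4, d=10, L=4-10=-6
  J3: C=7, d=23, L=7-23=-16
  J2: C=11, d=24, L=11-24=-13
  J1: C=18, d=47, L=18-47=-29
Lmax = max(-6, -16, -13, -29)
= -6


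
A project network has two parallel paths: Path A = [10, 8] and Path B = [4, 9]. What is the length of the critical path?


Path A: 10 + 8 = 18
Path B: 4 + 9 = 13
Critical path = longest = max(18, 13)
= 18 (Path A)


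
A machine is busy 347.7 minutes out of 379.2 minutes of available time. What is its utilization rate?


Utilization = busy / total × 100
= 347.7 / 379.2 × 100
= 91.7%


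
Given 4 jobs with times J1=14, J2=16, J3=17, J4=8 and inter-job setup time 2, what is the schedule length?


Makespan = Σ processing + (n-1) × setup
= (14 + 16 + 17 + 8) + (4-1)×2
= 55 + 6
= 61 time units


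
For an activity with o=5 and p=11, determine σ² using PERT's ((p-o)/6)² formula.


σ² = ((p - o) / 6)² = (p - o)² / 36
= (11 - 5)² / 36
= 6² / 36
= 36 / 36
= 1.0000


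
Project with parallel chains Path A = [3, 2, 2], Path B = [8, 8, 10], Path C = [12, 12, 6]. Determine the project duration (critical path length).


Path A: 3 + 2 + 2 = 7
Path B: 8 + 8 + 10 = 26
Path C: 12 + 12 + 6 = 30
Critical path = longest = max(7, 26, 30)
= 30 (Path C)


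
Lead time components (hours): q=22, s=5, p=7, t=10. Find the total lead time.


Lead time = queue + setup + processing + transit
= 22 + 5 + 7 + 10
= 44 hours
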